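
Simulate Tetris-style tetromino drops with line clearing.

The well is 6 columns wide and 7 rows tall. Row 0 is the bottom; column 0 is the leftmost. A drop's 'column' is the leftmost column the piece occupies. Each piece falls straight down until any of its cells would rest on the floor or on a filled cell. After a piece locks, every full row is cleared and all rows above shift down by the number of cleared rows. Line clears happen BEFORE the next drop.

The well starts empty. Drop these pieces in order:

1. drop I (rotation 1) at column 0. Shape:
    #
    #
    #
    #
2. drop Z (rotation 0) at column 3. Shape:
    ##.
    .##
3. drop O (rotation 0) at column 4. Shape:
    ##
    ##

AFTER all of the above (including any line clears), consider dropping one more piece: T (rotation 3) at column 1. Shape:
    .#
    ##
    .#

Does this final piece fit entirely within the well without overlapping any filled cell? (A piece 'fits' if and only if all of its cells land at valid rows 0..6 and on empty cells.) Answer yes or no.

Answer: yes

Derivation:
Drop 1: I rot1 at col 0 lands with bottom-row=0; cleared 0 line(s) (total 0); column heights now [4 0 0 0 0 0], max=4
Drop 2: Z rot0 at col 3 lands with bottom-row=0; cleared 0 line(s) (total 0); column heights now [4 0 0 2 2 1], max=4
Drop 3: O rot0 at col 4 lands with bottom-row=2; cleared 0 line(s) (total 0); column heights now [4 0 0 2 4 4], max=4
Test piece T rot3 at col 1 (width 2): heights before test = [4 0 0 2 4 4]; fits = True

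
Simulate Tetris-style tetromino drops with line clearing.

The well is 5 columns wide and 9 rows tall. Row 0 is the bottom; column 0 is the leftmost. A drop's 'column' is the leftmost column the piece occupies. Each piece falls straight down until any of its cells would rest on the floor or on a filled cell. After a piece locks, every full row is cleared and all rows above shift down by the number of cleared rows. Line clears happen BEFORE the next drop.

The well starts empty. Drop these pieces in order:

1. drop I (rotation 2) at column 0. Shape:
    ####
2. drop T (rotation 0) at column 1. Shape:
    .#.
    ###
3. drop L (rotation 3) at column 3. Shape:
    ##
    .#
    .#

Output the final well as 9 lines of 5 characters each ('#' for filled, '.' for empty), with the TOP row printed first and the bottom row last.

Answer: .....
.....
.....
.....
.....
.....
.....
..###
.####

Derivation:
Drop 1: I rot2 at col 0 lands with bottom-row=0; cleared 0 line(s) (total 0); column heights now [1 1 1 1 0], max=1
Drop 2: T rot0 at col 1 lands with bottom-row=1; cleared 0 line(s) (total 0); column heights now [1 2 3 2 0], max=3
Drop 3: L rot3 at col 3 lands with bottom-row=0; cleared 1 line(s) (total 1); column heights now [0 1 2 2 2], max=2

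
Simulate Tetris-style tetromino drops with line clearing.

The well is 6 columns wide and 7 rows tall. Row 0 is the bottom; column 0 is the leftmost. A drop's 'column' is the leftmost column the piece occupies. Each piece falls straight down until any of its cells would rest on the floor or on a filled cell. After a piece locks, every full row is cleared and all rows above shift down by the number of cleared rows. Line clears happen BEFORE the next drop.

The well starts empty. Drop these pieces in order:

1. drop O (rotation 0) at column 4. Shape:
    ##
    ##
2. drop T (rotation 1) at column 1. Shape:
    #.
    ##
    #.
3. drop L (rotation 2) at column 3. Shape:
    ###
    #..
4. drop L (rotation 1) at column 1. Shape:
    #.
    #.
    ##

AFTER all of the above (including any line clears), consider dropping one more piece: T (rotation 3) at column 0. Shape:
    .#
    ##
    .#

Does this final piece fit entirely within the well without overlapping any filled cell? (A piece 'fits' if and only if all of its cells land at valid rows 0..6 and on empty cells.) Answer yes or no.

Answer: no

Derivation:
Drop 1: O rot0 at col 4 lands with bottom-row=0; cleared 0 line(s) (total 0); column heights now [0 0 0 0 2 2], max=2
Drop 2: T rot1 at col 1 lands with bottom-row=0; cleared 0 line(s) (total 0); column heights now [0 3 2 0 2 2], max=3
Drop 3: L rot2 at col 3 lands with bottom-row=1; cleared 0 line(s) (total 0); column heights now [0 3 2 3 3 3], max=3
Drop 4: L rot1 at col 1 lands with bottom-row=3; cleared 0 line(s) (total 0); column heights now [0 6 4 3 3 3], max=6
Test piece T rot3 at col 0 (width 2): heights before test = [0 6 4 3 3 3]; fits = False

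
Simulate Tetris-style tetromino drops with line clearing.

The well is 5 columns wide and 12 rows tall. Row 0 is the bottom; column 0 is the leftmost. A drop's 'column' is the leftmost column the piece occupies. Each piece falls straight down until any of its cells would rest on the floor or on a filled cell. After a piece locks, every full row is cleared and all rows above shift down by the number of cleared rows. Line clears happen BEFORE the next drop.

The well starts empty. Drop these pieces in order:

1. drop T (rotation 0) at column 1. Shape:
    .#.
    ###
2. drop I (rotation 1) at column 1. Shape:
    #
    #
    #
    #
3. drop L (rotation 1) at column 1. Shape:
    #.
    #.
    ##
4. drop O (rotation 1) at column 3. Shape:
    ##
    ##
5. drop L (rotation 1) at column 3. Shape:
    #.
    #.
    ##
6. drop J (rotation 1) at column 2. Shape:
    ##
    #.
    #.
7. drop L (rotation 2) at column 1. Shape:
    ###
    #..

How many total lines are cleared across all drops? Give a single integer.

Answer: 0

Derivation:
Drop 1: T rot0 at col 1 lands with bottom-row=0; cleared 0 line(s) (total 0); column heights now [0 1 2 1 0], max=2
Drop 2: I rot1 at col 1 lands with bottom-row=1; cleared 0 line(s) (total 0); column heights now [0 5 2 1 0], max=5
Drop 3: L rot1 at col 1 lands with bottom-row=5; cleared 0 line(s) (total 0); column heights now [0 8 6 1 0], max=8
Drop 4: O rot1 at col 3 lands with bottom-row=1; cleared 0 line(s) (total 0); column heights now [0 8 6 3 3], max=8
Drop 5: L rot1 at col 3 lands with bottom-row=3; cleared 0 line(s) (total 0); column heights now [0 8 6 6 4], max=8
Drop 6: J rot1 at col 2 lands with bottom-row=6; cleared 0 line(s) (total 0); column heights now [0 8 9 9 4], max=9
Drop 7: L rot2 at col 1 lands with bottom-row=8; cleared 0 line(s) (total 0); column heights now [0 10 10 10 4], max=10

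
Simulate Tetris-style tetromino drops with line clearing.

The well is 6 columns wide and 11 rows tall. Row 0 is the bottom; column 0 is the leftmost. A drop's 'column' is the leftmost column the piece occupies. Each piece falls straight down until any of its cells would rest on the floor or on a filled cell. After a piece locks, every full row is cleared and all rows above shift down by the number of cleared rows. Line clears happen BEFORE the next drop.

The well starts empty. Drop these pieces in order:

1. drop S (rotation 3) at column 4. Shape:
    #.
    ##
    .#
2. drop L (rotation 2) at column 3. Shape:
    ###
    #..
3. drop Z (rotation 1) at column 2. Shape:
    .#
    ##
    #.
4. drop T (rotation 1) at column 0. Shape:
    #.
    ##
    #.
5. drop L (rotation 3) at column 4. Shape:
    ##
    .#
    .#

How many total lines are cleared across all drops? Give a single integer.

Drop 1: S rot3 at col 4 lands with bottom-row=0; cleared 0 line(s) (total 0); column heights now [0 0 0 0 3 2], max=3
Drop 2: L rot2 at col 3 lands with bottom-row=2; cleared 0 line(s) (total 0); column heights now [0 0 0 4 4 4], max=4
Drop 3: Z rot1 at col 2 lands with bottom-row=3; cleared 0 line(s) (total 0); column heights now [0 0 5 6 4 4], max=6
Drop 4: T rot1 at col 0 lands with bottom-row=0; cleared 0 line(s) (total 0); column heights now [3 2 5 6 4 4], max=6
Drop 5: L rot3 at col 4 lands with bottom-row=4; cleared 0 line(s) (total 0); column heights now [3 2 5 6 7 7], max=7

Answer: 0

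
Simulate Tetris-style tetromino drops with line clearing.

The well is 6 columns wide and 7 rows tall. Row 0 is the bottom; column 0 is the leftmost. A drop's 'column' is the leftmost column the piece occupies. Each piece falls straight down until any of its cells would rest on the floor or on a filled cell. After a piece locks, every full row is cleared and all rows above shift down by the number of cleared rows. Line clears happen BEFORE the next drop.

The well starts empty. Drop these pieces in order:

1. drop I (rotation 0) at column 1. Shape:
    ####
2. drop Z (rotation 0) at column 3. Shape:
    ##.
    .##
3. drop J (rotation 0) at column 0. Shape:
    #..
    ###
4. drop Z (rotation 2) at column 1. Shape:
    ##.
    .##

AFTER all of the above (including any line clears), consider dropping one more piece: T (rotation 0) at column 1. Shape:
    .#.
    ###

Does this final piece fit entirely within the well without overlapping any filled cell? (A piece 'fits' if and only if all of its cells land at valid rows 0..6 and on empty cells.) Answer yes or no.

Answer: yes

Derivation:
Drop 1: I rot0 at col 1 lands with bottom-row=0; cleared 0 line(s) (total 0); column heights now [0 1 1 1 1 0], max=1
Drop 2: Z rot0 at col 3 lands with bottom-row=1; cleared 0 line(s) (total 0); column heights now [0 1 1 3 3 2], max=3
Drop 3: J rot0 at col 0 lands with bottom-row=1; cleared 0 line(s) (total 0); column heights now [3 2 2 3 3 2], max=3
Drop 4: Z rot2 at col 1 lands with bottom-row=3; cleared 0 line(s) (total 0); column heights now [3 5 5 4 3 2], max=5
Test piece T rot0 at col 1 (width 3): heights before test = [3 5 5 4 3 2]; fits = True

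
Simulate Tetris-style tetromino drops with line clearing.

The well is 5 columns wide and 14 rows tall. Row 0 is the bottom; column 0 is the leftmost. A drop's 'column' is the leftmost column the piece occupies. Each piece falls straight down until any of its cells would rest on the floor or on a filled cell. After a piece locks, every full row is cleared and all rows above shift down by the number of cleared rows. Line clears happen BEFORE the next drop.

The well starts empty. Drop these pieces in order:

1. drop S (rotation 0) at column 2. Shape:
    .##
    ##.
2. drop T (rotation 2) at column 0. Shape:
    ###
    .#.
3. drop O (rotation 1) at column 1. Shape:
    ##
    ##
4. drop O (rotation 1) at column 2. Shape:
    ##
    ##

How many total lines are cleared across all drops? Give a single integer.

Answer: 1

Derivation:
Drop 1: S rot0 at col 2 lands with bottom-row=0; cleared 0 line(s) (total 0); column heights now [0 0 1 2 2], max=2
Drop 2: T rot2 at col 0 lands with bottom-row=0; cleared 1 line(s) (total 1); column heights now [0 1 1 1 0], max=1
Drop 3: O rot1 at col 1 lands with bottom-row=1; cleared 0 line(s) (total 1); column heights now [0 3 3 1 0], max=3
Drop 4: O rot1 at col 2 lands with bottom-row=3; cleared 0 line(s) (total 1); column heights now [0 3 5 5 0], max=5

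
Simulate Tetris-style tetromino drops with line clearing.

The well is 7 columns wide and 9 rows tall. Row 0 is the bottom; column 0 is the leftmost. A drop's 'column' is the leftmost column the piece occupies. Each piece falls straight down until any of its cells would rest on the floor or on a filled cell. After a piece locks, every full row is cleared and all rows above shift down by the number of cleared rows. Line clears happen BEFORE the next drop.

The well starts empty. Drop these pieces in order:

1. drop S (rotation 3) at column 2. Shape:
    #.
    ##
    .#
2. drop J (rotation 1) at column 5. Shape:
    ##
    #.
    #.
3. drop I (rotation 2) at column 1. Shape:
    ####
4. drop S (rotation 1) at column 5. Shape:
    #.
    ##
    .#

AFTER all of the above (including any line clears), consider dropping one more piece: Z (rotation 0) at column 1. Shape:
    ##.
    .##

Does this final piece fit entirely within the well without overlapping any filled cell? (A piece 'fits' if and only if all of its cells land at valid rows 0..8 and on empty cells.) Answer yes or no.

Answer: yes

Derivation:
Drop 1: S rot3 at col 2 lands with bottom-row=0; cleared 0 line(s) (total 0); column heights now [0 0 3 2 0 0 0], max=3
Drop 2: J rot1 at col 5 lands with bottom-row=0; cleared 0 line(s) (total 0); column heights now [0 0 3 2 0 3 3], max=3
Drop 3: I rot2 at col 1 lands with bottom-row=3; cleared 0 line(s) (total 0); column heights now [0 4 4 4 4 3 3], max=4
Drop 4: S rot1 at col 5 lands with bottom-row=3; cleared 0 line(s) (total 0); column heights now [0 4 4 4 4 6 5], max=6
Test piece Z rot0 at col 1 (width 3): heights before test = [0 4 4 4 4 6 5]; fits = True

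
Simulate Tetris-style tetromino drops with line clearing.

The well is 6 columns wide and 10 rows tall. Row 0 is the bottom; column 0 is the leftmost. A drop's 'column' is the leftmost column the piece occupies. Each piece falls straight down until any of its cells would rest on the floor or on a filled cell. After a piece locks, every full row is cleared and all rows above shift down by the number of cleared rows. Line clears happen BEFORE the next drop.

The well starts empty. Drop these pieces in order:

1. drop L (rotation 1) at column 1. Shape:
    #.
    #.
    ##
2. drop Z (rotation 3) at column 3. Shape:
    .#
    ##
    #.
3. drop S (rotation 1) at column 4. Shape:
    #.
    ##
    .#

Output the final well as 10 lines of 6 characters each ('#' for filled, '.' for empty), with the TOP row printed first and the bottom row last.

Drop 1: L rot1 at col 1 lands with bottom-row=0; cleared 0 line(s) (total 0); column heights now [0 3 1 0 0 0], max=3
Drop 2: Z rot3 at col 3 lands with bottom-row=0; cleared 0 line(s) (total 0); column heights now [0 3 1 2 3 0], max=3
Drop 3: S rot1 at col 4 lands with bottom-row=2; cleared 0 line(s) (total 0); column heights now [0 3 1 2 5 4], max=5

Answer: ......
......
......
......
......
....#.
....##
.#..##
.#.##.
.###..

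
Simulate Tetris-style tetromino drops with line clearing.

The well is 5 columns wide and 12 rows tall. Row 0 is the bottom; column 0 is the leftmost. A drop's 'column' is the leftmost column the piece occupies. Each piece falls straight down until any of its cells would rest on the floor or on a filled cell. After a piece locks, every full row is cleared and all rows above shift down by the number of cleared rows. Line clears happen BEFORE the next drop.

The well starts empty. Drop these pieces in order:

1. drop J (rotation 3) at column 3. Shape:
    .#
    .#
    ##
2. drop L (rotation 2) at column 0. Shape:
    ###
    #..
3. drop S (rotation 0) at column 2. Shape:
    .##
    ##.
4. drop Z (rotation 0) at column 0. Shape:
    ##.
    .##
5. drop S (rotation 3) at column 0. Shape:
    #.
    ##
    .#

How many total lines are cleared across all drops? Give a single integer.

Answer: 0

Derivation:
Drop 1: J rot3 at col 3 lands with bottom-row=0; cleared 0 line(s) (total 0); column heights now [0 0 0 1 3], max=3
Drop 2: L rot2 at col 0 lands with bottom-row=0; cleared 0 line(s) (total 0); column heights now [2 2 2 1 3], max=3
Drop 3: S rot0 at col 2 lands with bottom-row=2; cleared 0 line(s) (total 0); column heights now [2 2 3 4 4], max=4
Drop 4: Z rot0 at col 0 lands with bottom-row=3; cleared 0 line(s) (total 0); column heights now [5 5 4 4 4], max=5
Drop 5: S rot3 at col 0 lands with bottom-row=5; cleared 0 line(s) (total 0); column heights now [8 7 4 4 4], max=8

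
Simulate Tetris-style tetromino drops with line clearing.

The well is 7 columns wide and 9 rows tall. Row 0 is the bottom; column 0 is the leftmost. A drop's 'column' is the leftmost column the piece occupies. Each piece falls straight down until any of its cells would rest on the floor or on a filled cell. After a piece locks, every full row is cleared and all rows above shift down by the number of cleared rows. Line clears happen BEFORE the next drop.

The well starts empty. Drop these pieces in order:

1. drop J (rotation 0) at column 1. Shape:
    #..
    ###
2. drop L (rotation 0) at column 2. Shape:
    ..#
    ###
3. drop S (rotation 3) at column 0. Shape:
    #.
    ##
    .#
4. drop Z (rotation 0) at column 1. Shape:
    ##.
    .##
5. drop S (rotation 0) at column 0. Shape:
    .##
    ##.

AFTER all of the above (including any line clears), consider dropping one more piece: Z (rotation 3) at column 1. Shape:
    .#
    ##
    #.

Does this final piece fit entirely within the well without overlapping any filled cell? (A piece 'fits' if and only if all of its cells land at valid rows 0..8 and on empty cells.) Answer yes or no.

Drop 1: J rot0 at col 1 lands with bottom-row=0; cleared 0 line(s) (total 0); column heights now [0 2 1 1 0 0 0], max=2
Drop 2: L rot0 at col 2 lands with bottom-row=1; cleared 0 line(s) (total 0); column heights now [0 2 2 2 3 0 0], max=3
Drop 3: S rot3 at col 0 lands with bottom-row=2; cleared 0 line(s) (total 0); column heights now [5 4 2 2 3 0 0], max=5
Drop 4: Z rot0 at col 1 lands with bottom-row=3; cleared 0 line(s) (total 0); column heights now [5 5 5 4 3 0 0], max=5
Drop 5: S rot0 at col 0 lands with bottom-row=5; cleared 0 line(s) (total 0); column heights now [6 7 7 4 3 0 0], max=7
Test piece Z rot3 at col 1 (width 2): heights before test = [6 7 7 4 3 0 0]; fits = False

Answer: no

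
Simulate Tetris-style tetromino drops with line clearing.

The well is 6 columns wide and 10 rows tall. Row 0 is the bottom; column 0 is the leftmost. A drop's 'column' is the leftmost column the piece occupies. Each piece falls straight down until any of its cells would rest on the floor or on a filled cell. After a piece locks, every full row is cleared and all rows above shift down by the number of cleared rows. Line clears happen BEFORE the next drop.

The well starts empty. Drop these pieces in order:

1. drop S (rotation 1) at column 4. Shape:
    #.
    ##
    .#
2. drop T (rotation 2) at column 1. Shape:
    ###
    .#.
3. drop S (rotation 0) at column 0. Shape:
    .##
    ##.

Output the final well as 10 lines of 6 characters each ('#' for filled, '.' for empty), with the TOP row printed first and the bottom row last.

Answer: ......
......
......
......
......
......
.##...
##..#.
.#####
..#..#

Derivation:
Drop 1: S rot1 at col 4 lands with bottom-row=0; cleared 0 line(s) (total 0); column heights now [0 0 0 0 3 2], max=3
Drop 2: T rot2 at col 1 lands with bottom-row=0; cleared 0 line(s) (total 0); column heights now [0 2 2 2 3 2], max=3
Drop 3: S rot0 at col 0 lands with bottom-row=2; cleared 0 line(s) (total 0); column heights now [3 4 4 2 3 2], max=4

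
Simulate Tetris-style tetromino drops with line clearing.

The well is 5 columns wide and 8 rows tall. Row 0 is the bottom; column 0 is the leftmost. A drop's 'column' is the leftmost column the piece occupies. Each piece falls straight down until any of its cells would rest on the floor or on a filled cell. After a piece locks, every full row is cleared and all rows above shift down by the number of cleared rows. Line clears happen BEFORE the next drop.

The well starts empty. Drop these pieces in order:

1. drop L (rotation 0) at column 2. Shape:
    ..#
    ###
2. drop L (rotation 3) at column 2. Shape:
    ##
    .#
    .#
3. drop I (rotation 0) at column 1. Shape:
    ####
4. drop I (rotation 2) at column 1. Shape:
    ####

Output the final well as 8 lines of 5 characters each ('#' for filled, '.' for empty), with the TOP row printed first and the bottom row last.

Drop 1: L rot0 at col 2 lands with bottom-row=0; cleared 0 line(s) (total 0); column heights now [0 0 1 1 2], max=2
Drop 2: L rot3 at col 2 lands with bottom-row=1; cleared 0 line(s) (total 0); column heights now [0 0 4 4 2], max=4
Drop 3: I rot0 at col 1 lands with bottom-row=4; cleared 0 line(s) (total 0); column heights now [0 5 5 5 5], max=5
Drop 4: I rot2 at col 1 lands with bottom-row=5; cleared 0 line(s) (total 0); column heights now [0 6 6 6 6], max=6

Answer: .....
.....
.####
.####
..##.
...#.
...##
..###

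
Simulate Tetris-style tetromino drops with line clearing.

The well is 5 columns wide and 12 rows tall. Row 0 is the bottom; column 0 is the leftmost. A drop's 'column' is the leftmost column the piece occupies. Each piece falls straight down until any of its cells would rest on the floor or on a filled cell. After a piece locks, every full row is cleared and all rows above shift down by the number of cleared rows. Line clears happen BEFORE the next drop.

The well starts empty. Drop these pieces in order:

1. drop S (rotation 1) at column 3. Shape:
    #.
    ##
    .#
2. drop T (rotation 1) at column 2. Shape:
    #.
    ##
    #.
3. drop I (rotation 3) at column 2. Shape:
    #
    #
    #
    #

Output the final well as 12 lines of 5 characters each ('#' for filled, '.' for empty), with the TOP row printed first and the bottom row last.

Drop 1: S rot1 at col 3 lands with bottom-row=0; cleared 0 line(s) (total 0); column heights now [0 0 0 3 2], max=3
Drop 2: T rot1 at col 2 lands with bottom-row=2; cleared 0 line(s) (total 0); column heights now [0 0 5 4 2], max=5
Drop 3: I rot3 at col 2 lands with bottom-row=5; cleared 0 line(s) (total 0); column heights now [0 0 9 4 2], max=9

Answer: .....
.....
.....
..#..
..#..
..#..
..#..
..#..
..##.
..##.
...##
....#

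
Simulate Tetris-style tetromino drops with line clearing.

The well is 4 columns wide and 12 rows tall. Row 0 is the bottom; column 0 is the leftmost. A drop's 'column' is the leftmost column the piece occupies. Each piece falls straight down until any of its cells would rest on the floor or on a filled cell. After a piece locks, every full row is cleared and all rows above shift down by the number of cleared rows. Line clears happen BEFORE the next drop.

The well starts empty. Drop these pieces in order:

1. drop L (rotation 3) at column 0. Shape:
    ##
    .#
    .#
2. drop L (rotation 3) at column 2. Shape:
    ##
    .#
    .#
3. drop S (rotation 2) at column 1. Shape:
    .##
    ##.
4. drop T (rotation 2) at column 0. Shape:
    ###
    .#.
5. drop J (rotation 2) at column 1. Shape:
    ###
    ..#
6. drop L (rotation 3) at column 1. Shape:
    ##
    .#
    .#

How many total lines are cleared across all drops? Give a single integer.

Answer: 2

Derivation:
Drop 1: L rot3 at col 0 lands with bottom-row=0; cleared 0 line(s) (total 0); column heights now [3 3 0 0], max=3
Drop 2: L rot3 at col 2 lands with bottom-row=0; cleared 1 line(s) (total 1); column heights now [0 2 0 2], max=2
Drop 3: S rot2 at col 1 lands with bottom-row=2; cleared 0 line(s) (total 1); column heights now [0 3 4 4], max=4
Drop 4: T rot2 at col 0 lands with bottom-row=3; cleared 0 line(s) (total 1); column heights now [5 5 5 4], max=5
Drop 5: J rot2 at col 1 lands with bottom-row=4; cleared 1 line(s) (total 2); column heights now [0 5 5 5], max=5
Drop 6: L rot3 at col 1 lands with bottom-row=5; cleared 0 line(s) (total 2); column heights now [0 8 8 5], max=8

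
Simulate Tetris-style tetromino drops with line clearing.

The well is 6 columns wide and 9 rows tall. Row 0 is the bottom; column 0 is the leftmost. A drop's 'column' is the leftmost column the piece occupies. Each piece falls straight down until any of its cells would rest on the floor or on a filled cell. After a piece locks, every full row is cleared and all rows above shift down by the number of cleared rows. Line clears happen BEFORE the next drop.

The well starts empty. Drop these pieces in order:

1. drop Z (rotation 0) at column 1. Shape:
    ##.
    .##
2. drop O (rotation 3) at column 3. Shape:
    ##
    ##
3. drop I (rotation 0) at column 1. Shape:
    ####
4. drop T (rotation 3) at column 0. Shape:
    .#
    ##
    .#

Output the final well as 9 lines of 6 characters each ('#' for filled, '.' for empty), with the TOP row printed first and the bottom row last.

Drop 1: Z rot0 at col 1 lands with bottom-row=0; cleared 0 line(s) (total 0); column heights now [0 2 2 1 0 0], max=2
Drop 2: O rot3 at col 3 lands with bottom-row=1; cleared 0 line(s) (total 0); column heights now [0 2 2 3 3 0], max=3
Drop 3: I rot0 at col 1 lands with bottom-row=3; cleared 0 line(s) (total 0); column heights now [0 4 4 4 4 0], max=4
Drop 4: T rot3 at col 0 lands with bottom-row=4; cleared 0 line(s) (total 0); column heights now [6 7 4 4 4 0], max=7

Answer: ......
......
.#....
##....
.#....
.####.
...##.
.####.
..##..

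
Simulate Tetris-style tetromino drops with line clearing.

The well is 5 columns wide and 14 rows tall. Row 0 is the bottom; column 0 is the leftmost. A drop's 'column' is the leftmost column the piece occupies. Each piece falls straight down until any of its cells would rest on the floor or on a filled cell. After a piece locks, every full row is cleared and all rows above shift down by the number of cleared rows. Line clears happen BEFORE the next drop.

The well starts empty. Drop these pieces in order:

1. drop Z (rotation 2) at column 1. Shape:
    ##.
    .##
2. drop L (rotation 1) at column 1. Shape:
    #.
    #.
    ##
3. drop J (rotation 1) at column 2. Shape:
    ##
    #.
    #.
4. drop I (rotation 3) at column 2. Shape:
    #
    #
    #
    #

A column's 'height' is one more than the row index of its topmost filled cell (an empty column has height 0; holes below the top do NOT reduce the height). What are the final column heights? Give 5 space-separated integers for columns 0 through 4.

Answer: 0 5 10 6 0

Derivation:
Drop 1: Z rot2 at col 1 lands with bottom-row=0; cleared 0 line(s) (total 0); column heights now [0 2 2 1 0], max=2
Drop 2: L rot1 at col 1 lands with bottom-row=2; cleared 0 line(s) (total 0); column heights now [0 5 3 1 0], max=5
Drop 3: J rot1 at col 2 lands with bottom-row=3; cleared 0 line(s) (total 0); column heights now [0 5 6 6 0], max=6
Drop 4: I rot3 at col 2 lands with bottom-row=6; cleared 0 line(s) (total 0); column heights now [0 5 10 6 0], max=10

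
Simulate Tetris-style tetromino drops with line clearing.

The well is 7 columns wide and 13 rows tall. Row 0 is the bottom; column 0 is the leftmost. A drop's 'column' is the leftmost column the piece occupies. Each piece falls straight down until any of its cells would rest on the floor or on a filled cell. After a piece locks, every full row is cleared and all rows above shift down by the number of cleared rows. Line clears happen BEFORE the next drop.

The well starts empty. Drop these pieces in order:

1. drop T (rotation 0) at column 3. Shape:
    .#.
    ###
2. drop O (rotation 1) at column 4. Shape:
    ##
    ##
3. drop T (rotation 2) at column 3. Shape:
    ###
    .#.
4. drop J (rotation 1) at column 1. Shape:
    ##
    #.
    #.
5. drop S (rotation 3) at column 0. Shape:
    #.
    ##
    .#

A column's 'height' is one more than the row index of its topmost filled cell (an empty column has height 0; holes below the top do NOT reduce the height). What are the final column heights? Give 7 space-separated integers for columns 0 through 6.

Answer: 6 5 3 6 6 6 0

Derivation:
Drop 1: T rot0 at col 3 lands with bottom-row=0; cleared 0 line(s) (total 0); column heights now [0 0 0 1 2 1 0], max=2
Drop 2: O rot1 at col 4 lands with bottom-row=2; cleared 0 line(s) (total 0); column heights now [0 0 0 1 4 4 0], max=4
Drop 3: T rot2 at col 3 lands with bottom-row=4; cleared 0 line(s) (total 0); column heights now [0 0 0 6 6 6 0], max=6
Drop 4: J rot1 at col 1 lands with bottom-row=0; cleared 0 line(s) (total 0); column heights now [0 3 3 6 6 6 0], max=6
Drop 5: S rot3 at col 0 lands with bottom-row=3; cleared 0 line(s) (total 0); column heights now [6 5 3 6 6 6 0], max=6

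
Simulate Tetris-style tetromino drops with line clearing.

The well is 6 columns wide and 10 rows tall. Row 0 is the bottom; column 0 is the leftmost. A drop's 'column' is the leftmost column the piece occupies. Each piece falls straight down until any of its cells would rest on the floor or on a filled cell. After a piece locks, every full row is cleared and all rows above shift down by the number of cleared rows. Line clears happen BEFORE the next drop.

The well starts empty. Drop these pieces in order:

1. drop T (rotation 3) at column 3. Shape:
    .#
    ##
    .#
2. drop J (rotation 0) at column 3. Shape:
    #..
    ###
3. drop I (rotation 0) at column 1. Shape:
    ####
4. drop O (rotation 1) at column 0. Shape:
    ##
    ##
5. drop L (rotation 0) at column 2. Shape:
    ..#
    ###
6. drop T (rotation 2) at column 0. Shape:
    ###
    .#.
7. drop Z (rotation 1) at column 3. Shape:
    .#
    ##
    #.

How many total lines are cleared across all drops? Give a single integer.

Drop 1: T rot3 at col 3 lands with bottom-row=0; cleared 0 line(s) (total 0); column heights now [0 0 0 2 3 0], max=3
Drop 2: J rot0 at col 3 lands with bottom-row=3; cleared 0 line(s) (total 0); column heights now [0 0 0 5 4 4], max=5
Drop 3: I rot0 at col 1 lands with bottom-row=5; cleared 0 line(s) (total 0); column heights now [0 6 6 6 6 4], max=6
Drop 4: O rot1 at col 0 lands with bottom-row=6; cleared 0 line(s) (total 0); column heights now [8 8 6 6 6 4], max=8
Drop 5: L rot0 at col 2 lands with bottom-row=6; cleared 0 line(s) (total 0); column heights now [8 8 7 7 8 4], max=8
Drop 6: T rot2 at col 0 lands with bottom-row=8; cleared 0 line(s) (total 0); column heights now [10 10 10 7 8 4], max=10
Drop 7: Z rot1 at col 3 lands with bottom-row=7; cleared 0 line(s) (total 0); column heights now [10 10 10 9 10 4], max=10

Answer: 0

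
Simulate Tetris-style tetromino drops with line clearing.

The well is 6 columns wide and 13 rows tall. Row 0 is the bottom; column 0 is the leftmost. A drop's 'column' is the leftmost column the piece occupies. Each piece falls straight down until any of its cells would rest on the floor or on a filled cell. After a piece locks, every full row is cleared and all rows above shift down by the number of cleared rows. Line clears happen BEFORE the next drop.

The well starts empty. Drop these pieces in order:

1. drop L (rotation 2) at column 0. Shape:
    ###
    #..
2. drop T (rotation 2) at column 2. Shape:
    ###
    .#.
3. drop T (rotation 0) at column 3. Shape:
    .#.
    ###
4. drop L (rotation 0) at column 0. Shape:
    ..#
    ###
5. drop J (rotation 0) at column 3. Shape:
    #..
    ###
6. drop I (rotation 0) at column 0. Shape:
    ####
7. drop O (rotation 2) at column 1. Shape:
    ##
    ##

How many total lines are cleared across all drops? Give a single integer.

Drop 1: L rot2 at col 0 lands with bottom-row=0; cleared 0 line(s) (total 0); column heights now [2 2 2 0 0 0], max=2
Drop 2: T rot2 at col 2 lands with bottom-row=1; cleared 0 line(s) (total 0); column heights now [2 2 3 3 3 0], max=3
Drop 3: T rot0 at col 3 lands with bottom-row=3; cleared 0 line(s) (total 0); column heights now [2 2 3 4 5 4], max=5
Drop 4: L rot0 at col 0 lands with bottom-row=3; cleared 1 line(s) (total 1); column heights now [2 2 4 3 4 0], max=4
Drop 5: J rot0 at col 3 lands with bottom-row=4; cleared 0 line(s) (total 1); column heights now [2 2 4 6 5 5], max=6
Drop 6: I rot0 at col 0 lands with bottom-row=6; cleared 0 line(s) (total 1); column heights now [7 7 7 7 5 5], max=7
Drop 7: O rot2 at col 1 lands with bottom-row=7; cleared 0 line(s) (total 1); column heights now [7 9 9 7 5 5], max=9

Answer: 1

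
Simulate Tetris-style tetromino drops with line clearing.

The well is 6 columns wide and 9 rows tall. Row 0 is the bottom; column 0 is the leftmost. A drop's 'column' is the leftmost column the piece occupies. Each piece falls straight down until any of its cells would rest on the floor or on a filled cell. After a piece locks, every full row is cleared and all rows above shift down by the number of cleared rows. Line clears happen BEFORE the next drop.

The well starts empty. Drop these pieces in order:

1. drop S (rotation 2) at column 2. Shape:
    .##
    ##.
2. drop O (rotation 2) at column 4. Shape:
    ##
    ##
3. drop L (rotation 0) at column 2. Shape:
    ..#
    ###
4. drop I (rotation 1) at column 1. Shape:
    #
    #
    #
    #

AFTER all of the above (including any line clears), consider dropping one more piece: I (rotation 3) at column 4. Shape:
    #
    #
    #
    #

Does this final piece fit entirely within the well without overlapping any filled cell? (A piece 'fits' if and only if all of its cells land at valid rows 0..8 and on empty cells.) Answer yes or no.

Drop 1: S rot2 at col 2 lands with bottom-row=0; cleared 0 line(s) (total 0); column heights now [0 0 1 2 2 0], max=2
Drop 2: O rot2 at col 4 lands with bottom-row=2; cleared 0 line(s) (total 0); column heights now [0 0 1 2 4 4], max=4
Drop 3: L rot0 at col 2 lands with bottom-row=4; cleared 0 line(s) (total 0); column heights now [0 0 5 5 6 4], max=6
Drop 4: I rot1 at col 1 lands with bottom-row=0; cleared 0 line(s) (total 0); column heights now [0 4 5 5 6 4], max=6
Test piece I rot3 at col 4 (width 1): heights before test = [0 4 5 5 6 4]; fits = False

Answer: no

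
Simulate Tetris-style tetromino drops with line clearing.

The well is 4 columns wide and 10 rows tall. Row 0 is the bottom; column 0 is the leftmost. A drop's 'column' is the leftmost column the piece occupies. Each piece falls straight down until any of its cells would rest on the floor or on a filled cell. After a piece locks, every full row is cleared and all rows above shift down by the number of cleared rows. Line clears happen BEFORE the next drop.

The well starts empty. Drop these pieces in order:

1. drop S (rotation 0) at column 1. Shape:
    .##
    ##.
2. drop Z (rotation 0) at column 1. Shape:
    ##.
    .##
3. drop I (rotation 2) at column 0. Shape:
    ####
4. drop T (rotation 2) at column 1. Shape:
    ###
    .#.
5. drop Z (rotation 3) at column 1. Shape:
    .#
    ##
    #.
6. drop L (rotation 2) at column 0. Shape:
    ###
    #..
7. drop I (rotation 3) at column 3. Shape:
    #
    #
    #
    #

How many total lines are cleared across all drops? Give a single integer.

Drop 1: S rot0 at col 1 lands with bottom-row=0; cleared 0 line(s) (total 0); column heights now [0 1 2 2], max=2
Drop 2: Z rot0 at col 1 lands with bottom-row=2; cleared 0 line(s) (total 0); column heights now [0 4 4 3], max=4
Drop 3: I rot2 at col 0 lands with bottom-row=4; cleared 1 line(s) (total 1); column heights now [0 4 4 3], max=4
Drop 4: T rot2 at col 1 lands with bottom-row=4; cleared 0 line(s) (total 1); column heights now [0 6 6 6], max=6
Drop 5: Z rot3 at col 1 lands with bottom-row=6; cleared 0 line(s) (total 1); column heights now [0 8 9 6], max=9
Drop 6: L rot2 at col 0 lands with bottom-row=8; cleared 0 line(s) (total 1); column heights now [10 10 10 6], max=10
Drop 7: I rot3 at col 3 lands with bottom-row=6; cleared 1 line(s) (total 2); column heights now [9 8 9 9], max=9

Answer: 2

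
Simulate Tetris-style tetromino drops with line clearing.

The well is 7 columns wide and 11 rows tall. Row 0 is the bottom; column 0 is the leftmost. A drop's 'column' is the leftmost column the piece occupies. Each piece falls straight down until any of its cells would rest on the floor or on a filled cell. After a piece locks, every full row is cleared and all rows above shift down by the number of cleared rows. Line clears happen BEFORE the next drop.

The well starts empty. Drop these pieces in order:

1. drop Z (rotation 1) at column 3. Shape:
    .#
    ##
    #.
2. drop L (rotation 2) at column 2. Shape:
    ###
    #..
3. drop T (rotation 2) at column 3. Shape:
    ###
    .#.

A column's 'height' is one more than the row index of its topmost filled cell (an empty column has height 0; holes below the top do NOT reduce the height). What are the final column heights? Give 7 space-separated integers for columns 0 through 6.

Answer: 0 0 4 6 6 6 0

Derivation:
Drop 1: Z rot1 at col 3 lands with bottom-row=0; cleared 0 line(s) (total 0); column heights now [0 0 0 2 3 0 0], max=3
Drop 2: L rot2 at col 2 lands with bottom-row=2; cleared 0 line(s) (total 0); column heights now [0 0 4 4 4 0 0], max=4
Drop 3: T rot2 at col 3 lands with bottom-row=4; cleared 0 line(s) (total 0); column heights now [0 0 4 6 6 6 0], max=6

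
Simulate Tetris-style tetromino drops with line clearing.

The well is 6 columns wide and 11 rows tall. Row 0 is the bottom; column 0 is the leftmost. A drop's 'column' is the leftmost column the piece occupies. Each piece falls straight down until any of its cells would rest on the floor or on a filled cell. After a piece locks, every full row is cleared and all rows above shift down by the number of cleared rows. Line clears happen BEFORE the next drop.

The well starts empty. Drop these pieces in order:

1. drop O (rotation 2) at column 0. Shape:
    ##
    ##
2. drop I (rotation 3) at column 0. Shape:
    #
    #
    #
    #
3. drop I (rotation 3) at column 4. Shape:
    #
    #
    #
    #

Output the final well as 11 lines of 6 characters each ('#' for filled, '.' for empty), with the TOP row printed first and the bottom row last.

Answer: ......
......
......
......
......
#.....
#.....
#...#.
#...#.
##..#.
##..#.

Derivation:
Drop 1: O rot2 at col 0 lands with bottom-row=0; cleared 0 line(s) (total 0); column heights now [2 2 0 0 0 0], max=2
Drop 2: I rot3 at col 0 lands with bottom-row=2; cleared 0 line(s) (total 0); column heights now [6 2 0 0 0 0], max=6
Drop 3: I rot3 at col 4 lands with bottom-row=0; cleared 0 line(s) (total 0); column heights now [6 2 0 0 4 0], max=6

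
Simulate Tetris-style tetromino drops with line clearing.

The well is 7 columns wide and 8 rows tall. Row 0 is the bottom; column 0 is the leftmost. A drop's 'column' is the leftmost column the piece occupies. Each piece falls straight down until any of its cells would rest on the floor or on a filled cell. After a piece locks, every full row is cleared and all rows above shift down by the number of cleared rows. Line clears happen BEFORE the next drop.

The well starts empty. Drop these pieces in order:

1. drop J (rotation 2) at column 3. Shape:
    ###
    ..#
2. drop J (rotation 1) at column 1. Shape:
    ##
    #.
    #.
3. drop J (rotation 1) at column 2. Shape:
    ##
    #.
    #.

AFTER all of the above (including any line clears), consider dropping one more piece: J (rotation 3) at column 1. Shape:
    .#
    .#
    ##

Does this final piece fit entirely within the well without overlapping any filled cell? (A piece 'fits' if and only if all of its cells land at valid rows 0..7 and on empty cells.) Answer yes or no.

Drop 1: J rot2 at col 3 lands with bottom-row=0; cleared 0 line(s) (total 0); column heights now [0 0 0 2 2 2 0], max=2
Drop 2: J rot1 at col 1 lands with bottom-row=0; cleared 0 line(s) (total 0); column heights now [0 3 3 2 2 2 0], max=3
Drop 3: J rot1 at col 2 lands with bottom-row=3; cleared 0 line(s) (total 0); column heights now [0 3 6 6 2 2 0], max=6
Test piece J rot3 at col 1 (width 2): heights before test = [0 3 6 6 2 2 0]; fits = False

Answer: no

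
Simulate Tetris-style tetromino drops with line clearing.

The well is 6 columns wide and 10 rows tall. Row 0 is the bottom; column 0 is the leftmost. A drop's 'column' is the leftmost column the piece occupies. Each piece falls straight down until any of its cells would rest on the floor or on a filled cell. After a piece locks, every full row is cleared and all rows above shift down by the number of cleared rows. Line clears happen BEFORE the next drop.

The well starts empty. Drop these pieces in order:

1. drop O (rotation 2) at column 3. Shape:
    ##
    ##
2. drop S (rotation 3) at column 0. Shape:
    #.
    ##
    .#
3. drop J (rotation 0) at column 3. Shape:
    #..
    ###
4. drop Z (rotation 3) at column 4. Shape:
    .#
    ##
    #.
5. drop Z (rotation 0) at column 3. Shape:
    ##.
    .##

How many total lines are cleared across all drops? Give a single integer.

Answer: 0

Derivation:
Drop 1: O rot2 at col 3 lands with bottom-row=0; cleared 0 line(s) (total 0); column heights now [0 0 0 2 2 0], max=2
Drop 2: S rot3 at col 0 lands with bottom-row=0; cleared 0 line(s) (total 0); column heights now [3 2 0 2 2 0], max=3
Drop 3: J rot0 at col 3 lands with bottom-row=2; cleared 0 line(s) (total 0); column heights now [3 2 0 4 3 3], max=4
Drop 4: Z rot3 at col 4 lands with bottom-row=3; cleared 0 line(s) (total 0); column heights now [3 2 0 4 5 6], max=6
Drop 5: Z rot0 at col 3 lands with bottom-row=6; cleared 0 line(s) (total 0); column heights now [3 2 0 8 8 7], max=8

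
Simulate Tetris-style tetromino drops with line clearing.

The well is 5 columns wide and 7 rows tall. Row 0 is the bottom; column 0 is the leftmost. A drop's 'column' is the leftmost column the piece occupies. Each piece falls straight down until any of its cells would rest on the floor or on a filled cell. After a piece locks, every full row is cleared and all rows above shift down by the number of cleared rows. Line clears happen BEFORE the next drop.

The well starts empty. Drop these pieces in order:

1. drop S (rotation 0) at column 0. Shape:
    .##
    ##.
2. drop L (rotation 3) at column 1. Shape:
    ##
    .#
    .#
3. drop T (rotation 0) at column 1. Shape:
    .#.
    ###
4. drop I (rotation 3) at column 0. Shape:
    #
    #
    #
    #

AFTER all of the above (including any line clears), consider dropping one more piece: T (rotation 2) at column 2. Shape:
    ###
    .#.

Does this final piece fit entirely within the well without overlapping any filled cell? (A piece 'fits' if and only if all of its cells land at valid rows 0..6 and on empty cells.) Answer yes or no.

Answer: no

Derivation:
Drop 1: S rot0 at col 0 lands with bottom-row=0; cleared 0 line(s) (total 0); column heights now [1 2 2 0 0], max=2
Drop 2: L rot3 at col 1 lands with bottom-row=2; cleared 0 line(s) (total 0); column heights now [1 5 5 0 0], max=5
Drop 3: T rot0 at col 1 lands with bottom-row=5; cleared 0 line(s) (total 0); column heights now [1 6 7 6 0], max=7
Drop 4: I rot3 at col 0 lands with bottom-row=1; cleared 0 line(s) (total 0); column heights now [5 6 7 6 0], max=7
Test piece T rot2 at col 2 (width 3): heights before test = [5 6 7 6 0]; fits = False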